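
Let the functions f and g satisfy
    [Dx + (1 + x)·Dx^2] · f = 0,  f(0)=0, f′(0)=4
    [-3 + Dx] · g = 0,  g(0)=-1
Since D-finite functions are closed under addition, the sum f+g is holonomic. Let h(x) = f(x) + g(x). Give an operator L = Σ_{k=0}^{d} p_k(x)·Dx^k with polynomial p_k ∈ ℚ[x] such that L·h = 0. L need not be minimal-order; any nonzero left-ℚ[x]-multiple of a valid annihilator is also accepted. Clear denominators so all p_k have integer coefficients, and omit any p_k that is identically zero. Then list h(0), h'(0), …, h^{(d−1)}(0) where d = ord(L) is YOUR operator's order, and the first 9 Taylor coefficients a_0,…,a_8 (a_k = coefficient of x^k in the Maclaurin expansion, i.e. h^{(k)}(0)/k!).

L = (-15 - 9·x)·Dx + (-7 - 18·x - 9·x^2)·Dx^2 + (4 + 7·x + 3·x^2)·Dx^3  (order 3).
h: a_k = -1, 1, -13/2, -19/6, -35/8, -49/40, -403/240, 11/80, -2969/4480, …
ICs: h(0) = -1, h′(0) = 1, h′′(0) = -13.

f: a_k = 0, 4, -2, 4/3, -1, 4/5, -2/3, 4/7, -1/2, …
g: a_k = -1, -3, -9/2, -9/2, -27/8, -81/40, -81/80, -243/560, -729/4480, …
h₀=f+g: left-lcm gives L₀, ord ≤ 3.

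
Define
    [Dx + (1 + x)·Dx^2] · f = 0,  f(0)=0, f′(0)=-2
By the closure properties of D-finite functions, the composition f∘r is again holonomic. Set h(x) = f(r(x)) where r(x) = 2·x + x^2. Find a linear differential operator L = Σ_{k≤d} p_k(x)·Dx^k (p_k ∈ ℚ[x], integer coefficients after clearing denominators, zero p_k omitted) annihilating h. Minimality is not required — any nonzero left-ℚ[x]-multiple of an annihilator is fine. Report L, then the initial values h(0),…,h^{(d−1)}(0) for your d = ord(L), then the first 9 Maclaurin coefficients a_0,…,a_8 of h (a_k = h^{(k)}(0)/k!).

f: a_k = 0, -2, 1, -2/3, 1/2, -2/5, 1/3, -2/7, 1/4, …
Change of var in L_f (x↦r) gives L₀.
L = Dx + (1 + x)·Dx^2  (order 2).
h: a_k = 0, -4, 2, -4/3, 1, -4/5, 2/3, -4/7, 1/2, …
ICs: h(0) = 0, h′(0) = -4.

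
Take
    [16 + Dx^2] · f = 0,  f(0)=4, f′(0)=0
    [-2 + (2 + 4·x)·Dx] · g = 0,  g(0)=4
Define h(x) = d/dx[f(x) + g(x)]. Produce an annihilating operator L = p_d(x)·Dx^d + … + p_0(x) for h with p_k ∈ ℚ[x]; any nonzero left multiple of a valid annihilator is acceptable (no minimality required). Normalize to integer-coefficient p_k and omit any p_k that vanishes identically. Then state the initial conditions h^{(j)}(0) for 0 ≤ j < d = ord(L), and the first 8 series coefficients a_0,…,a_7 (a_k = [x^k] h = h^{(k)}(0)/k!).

L = (-496 - 1024·x - 1024·x^2) + (-304 - 1632·x - 3072·x^2 - 2048·x^3)·Dx + (-31 - 64·x - 64·x^2)·Dx^2 + (-19 - 102·x - 192·x^2 - 128·x^3)·Dx^3  (order 3).
h: a_k = 4, -68, 6, 482/3, 35/2, -5041/30, 231/4, -69599/1260, …
ICs: h(0) = 4, h′(0) = -68, h′′(0) = 12.

f: a_k = 4, 0, -32, 0, 128/3, 0, -1024/45, 0, …
g: a_k = 4, 4, -2, 2, -5/2, 7/2, -21/4, 33/4, …
Weyl lclm of L_f,L_g ⇒ L₀ (ord ≤ 3).
Differentiate: ansatz ord ≤ ord L₀ ⇒ L.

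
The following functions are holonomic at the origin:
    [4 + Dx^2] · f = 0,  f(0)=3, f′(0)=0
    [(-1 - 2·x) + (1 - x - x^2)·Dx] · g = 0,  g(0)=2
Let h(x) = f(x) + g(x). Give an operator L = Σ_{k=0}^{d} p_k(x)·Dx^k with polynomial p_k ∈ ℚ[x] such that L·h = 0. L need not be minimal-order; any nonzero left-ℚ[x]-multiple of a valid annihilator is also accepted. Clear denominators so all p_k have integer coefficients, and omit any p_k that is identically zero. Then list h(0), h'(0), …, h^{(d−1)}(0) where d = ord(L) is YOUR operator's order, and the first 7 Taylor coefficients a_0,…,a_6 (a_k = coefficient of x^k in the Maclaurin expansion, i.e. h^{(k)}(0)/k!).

L = (-44 - 96·x - 32·x^2 - 48·x^3 - 40·x^4 - 16·x^5) + (16 - 20·x - 8·x^2 + 16·x^3 - 12·x^4 - 24·x^5 - 8·x^6)·Dx + (-11 - 24·x - 8·x^2 - 12·x^3 - 10·x^4 - 4·x^5)·Dx^2 + (4 - 5·x - 2·x^2 + 4·x^3 - 3·x^4 - 6·x^5 - 2·x^6)·Dx^3  (order 3).
h: a_k = 5, 2, -2, 6, 12, 16, 386/15, …
ICs: h(0) = 5, h′(0) = 2, h′′(0) = -4.

f: a_k = 3, 0, -6, 0, 2, 0, -4/15, …
g: a_k = 2, 2, 4, 6, 10, 16, 26, …
L₀ := lclm(L_f,L_g); ord L₀ ≤ 2+1.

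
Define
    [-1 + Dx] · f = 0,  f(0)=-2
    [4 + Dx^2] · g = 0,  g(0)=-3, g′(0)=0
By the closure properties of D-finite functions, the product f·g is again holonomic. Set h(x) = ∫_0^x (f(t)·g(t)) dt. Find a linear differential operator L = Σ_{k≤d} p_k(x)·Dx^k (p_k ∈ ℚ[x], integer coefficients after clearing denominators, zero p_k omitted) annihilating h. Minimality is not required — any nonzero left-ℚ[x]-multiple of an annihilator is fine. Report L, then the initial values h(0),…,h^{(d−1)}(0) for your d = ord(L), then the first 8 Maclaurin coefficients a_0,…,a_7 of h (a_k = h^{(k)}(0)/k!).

f: a_k = -2, -2, -1, -1/3, -1/12, -1/60, -1/360, -1/2520, …
g: a_k = -3, 0, 6, 0, -2, 0, 4/15, 0, …
L₀ := L_f ⊗_s L_g (sym. prod.), ord ≤ 2.
Integrate: L := L₀·Dx.
L = 5·Dx - 2·Dx^2 + Dx^3  (order 3).
h: a_k = 0, 6, 3, -3, -11/4, -7/20, 41/120, 39/280, …
ICs: h(0) = 0, h′(0) = 6, h′′(0) = 6.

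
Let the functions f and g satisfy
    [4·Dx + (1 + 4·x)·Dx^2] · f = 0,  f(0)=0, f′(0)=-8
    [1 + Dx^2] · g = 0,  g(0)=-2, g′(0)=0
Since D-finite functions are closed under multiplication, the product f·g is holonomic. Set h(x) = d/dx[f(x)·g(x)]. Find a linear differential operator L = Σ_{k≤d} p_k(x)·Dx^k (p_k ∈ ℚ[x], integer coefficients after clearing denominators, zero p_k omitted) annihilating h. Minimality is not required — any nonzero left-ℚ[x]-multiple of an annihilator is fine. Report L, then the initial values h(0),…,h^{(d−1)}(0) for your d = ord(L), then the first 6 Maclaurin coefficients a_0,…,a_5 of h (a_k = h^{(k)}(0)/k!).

f: a_k = 0, -8, 16, -128/3, 128, -2048/5, …
g: a_k = -2, 0, 1, 0, -1/12, 0, …
f·g: L₀ = L_f ⊗_s L_g, ord ≤ 2·2.
Derive L from L₀ (diff closure).
L = (-12355 - 1064·x - 6288·x^2 - 16128·x^3 - 13568·x^4 + 6144·x^5 + 4096·x^6) + (-3384 - 15968·x - 14080·x^2 - 15360·x^3 + 10240·x^4 + 8192·x^5)·Dx + (-12502 - 2384·x - 10016·x^2 - 19968·x^3 - 14848·x^4 + 12288·x^5 + 8192·x^6)·Dx^2 + (-3384 - 15968·x - 14080·x^2 - 15360·x^3 + 10240·x^4 + 8192·x^5)·Dx^3 + (-147 - 1320·x - 3728·x^2 - 3840·x^3 - 1280·x^4 + 6144·x^5 + 4096·x^6)·Dx^4  (order 4).
h: a_k = 16, -64, 232, -960, 3886, -15624, …
ICs: h(0) = 16, h′(0) = -64, h′′(0) = 464, h′′′(0) = -5760.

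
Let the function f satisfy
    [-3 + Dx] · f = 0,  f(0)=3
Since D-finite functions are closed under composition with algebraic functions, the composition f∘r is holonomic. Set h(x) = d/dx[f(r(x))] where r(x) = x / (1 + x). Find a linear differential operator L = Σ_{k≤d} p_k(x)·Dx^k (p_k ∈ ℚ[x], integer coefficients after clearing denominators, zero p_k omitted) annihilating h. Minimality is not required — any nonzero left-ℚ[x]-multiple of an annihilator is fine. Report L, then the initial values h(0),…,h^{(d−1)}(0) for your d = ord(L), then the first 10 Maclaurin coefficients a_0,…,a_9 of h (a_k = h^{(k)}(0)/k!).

L = (1 - 2·x) + (-1 - 2·x - x^2)·Dx  (order 1).
h: a_k = 9, 9, -27/2, 9/2, 63/8, -621/40, 1233/80, -4869/560, -5751/4480, 48537/4480, …
ICs: h(0) = 9.

f: a_k = 3, 9, 27/2, 27/2, 81/8, 243/40, 243/80, 729/560, 2187/4480, 729/4480, …
f∘r: x↦r, Dx↦Dx/r' in L_f ⇒ L₀.
Derive L from L₀ (diff closure).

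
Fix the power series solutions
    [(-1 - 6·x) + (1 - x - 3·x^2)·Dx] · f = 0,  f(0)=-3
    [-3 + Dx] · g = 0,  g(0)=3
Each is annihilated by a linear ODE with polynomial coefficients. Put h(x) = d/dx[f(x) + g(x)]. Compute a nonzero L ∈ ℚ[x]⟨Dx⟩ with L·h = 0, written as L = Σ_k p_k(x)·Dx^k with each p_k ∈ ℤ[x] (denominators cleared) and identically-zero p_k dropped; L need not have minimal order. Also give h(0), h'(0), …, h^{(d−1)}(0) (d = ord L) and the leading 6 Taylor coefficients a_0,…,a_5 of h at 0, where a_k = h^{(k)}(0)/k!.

f: a_k = -3, -3, -12, -21, -57, -120, …
g: a_k = 3, 9, 27/2, 27/2, 81/8, 243/40, …
h₀=f+g: left-lcm gives L₀, ord ≤ 2.
Differentiate: ansatz ord ≤ ord L₀ ⇒ L.
L = (54 + 774·x + 864·x^2 + 2916·x^3 + 1458·x^4) + (-33 - 252·x - 477·x^2 - 864·x^3 + 405·x^4 + 486·x^5)·Dx + (5 - 2·x + 63·x^2 - 36·x^3 - 297·x^4 - 162·x^5)·Dx^2  (order 2).
h: a_k = 6, 3, -45/2, -375/2, -4557/8, -69111/40, …
ICs: h(0) = 6, h′(0) = 3.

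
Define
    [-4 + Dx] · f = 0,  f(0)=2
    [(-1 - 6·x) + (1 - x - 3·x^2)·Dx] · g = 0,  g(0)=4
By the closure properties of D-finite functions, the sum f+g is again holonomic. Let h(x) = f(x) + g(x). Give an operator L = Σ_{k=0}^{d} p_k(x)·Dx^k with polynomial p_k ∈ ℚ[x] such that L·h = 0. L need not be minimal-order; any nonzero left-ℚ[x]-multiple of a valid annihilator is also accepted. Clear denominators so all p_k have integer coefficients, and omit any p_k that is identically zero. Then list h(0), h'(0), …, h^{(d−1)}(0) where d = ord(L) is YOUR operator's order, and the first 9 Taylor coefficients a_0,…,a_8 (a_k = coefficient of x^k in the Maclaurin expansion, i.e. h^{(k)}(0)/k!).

f: a_k = 2, 8, 16, 64/3, 64/3, 256/15, 512/45, 2048/315, 1024/315, …
g: a_k = 4, 4, 16, 28, 76, 160, 388, 868, 2032, …
L₀ := lclm(L_f,L_g); ord L₀ ≤ 1+1.
L = (16 - 8·x + 360·x^2 + 288·x^3) + (8 - 50·x - 134·x^2 + 96·x^3 + 144·x^4)·Dx + (-3 + 13·x + 11·x^2 - 42·x^3 - 36·x^4)·Dx^2  (order 2).
h: a_k = 6, 12, 32, 148/3, 292/3, 2656/15, 17972/45, 275468/315, 641104/315, …
ICs: h(0) = 6, h′(0) = 12.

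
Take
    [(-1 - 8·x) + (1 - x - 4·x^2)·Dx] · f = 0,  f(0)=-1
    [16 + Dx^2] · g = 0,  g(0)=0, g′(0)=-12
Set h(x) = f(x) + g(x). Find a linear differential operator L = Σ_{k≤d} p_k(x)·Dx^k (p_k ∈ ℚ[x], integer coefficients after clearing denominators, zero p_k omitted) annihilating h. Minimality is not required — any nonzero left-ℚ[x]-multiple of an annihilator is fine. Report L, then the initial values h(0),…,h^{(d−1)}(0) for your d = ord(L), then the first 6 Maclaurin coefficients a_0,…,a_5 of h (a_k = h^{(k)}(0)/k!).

f: a_k = -1, -1, -5, -9, -29, -65, …
g: a_k = 0, -12, 0, 32, 0, -128/5, …
L₀ := lclm(L_f,L_g); ord L₀ ≤ 1+2.
L = (560 + 4608·x + 1664·x^2 + 6144·x^3 + 10240·x^4 + 16384·x^5) + (-208 + 272·x + 896·x^2 - 1408·x^3 - 1536·x^4 + 6144·x^5 + 8192·x^6)·Dx + (35 + 288·x + 104·x^2 + 384·x^3 + 640·x^4 + 1024·x^5)·Dx^2 + (-13 + 17·x + 56·x^2 - 88·x^3 - 96·x^4 + 384·x^5 + 512·x^6)·Dx^3  (order 3).
h: a_k = -1, -13, -5, 23, -29, -453/5, …
ICs: h(0) = -1, h′(0) = -13, h′′(0) = -10.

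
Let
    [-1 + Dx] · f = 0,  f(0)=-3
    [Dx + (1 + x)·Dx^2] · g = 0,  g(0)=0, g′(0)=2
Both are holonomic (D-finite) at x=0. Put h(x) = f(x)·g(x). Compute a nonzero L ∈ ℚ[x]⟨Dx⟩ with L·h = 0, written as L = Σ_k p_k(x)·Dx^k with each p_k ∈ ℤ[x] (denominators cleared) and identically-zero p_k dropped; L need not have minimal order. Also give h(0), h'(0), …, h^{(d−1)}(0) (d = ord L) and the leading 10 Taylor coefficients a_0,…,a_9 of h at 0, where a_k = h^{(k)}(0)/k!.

L = x + (-1 - 2·x)·Dx + (1 + x)·Dx^2  (order 2).
h: a_k = 0, -6, -3, -2, 0, -9/20, 7/24, -23/84, 29/120, -629/2880, …
ICs: h(0) = 0, h′(0) = -6.

f: a_k = -3, -3, -3/2, -1/2, -1/8, -1/40, -1/240, -1/1680, -1/13440, -1/120960, …
g: a_k = 0, 2, -1, 2/3, -1/2, 2/5, -1/3, 2/7, -1/4, 2/9, …
Sym-product of L_f,L_g gives L₀ (≤ ord 2).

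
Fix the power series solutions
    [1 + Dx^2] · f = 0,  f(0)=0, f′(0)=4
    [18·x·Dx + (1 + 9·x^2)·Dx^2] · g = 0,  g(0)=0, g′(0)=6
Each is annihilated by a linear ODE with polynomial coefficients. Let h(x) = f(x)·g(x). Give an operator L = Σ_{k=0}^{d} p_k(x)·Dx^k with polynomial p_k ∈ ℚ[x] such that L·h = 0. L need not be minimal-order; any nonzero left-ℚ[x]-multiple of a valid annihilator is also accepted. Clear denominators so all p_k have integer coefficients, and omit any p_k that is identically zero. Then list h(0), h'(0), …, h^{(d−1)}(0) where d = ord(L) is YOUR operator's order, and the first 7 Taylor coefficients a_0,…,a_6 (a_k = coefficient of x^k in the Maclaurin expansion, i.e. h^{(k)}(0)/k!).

f: a_k = 0, 4, 0, -2/3, 0, 1/30, 0, …
g: a_k = 0, 6, 0, -18, 0, 486/5, 0, …
Product ⇒ symmetric product L₀, ord ≤ 4.
L = (370 + 9594·x^2 + 4131·x^4 + 2916·x^6 + 6561·x^8) + (684·x + 6804·x^3 + 8748·x^5 + 26244·x^7)·Dx + (380 + 9792·x^2 + 5346·x^4 + 5832·x^6 + 13122·x^8)·Dx^2 + (684·x + 6804·x^3 + 8748·x^5 + 26244·x^7)·Dx^3 + (10 + 198·x^2 + 1215·x^4 + 2916·x^6 + 6561·x^8)·Dx^4  (order 4).
h: a_k = 0, 0, 24, 0, -76, 0, 401, …
ICs: h(0) = 0, h′(0) = 0, h′′(0) = 48, h′′′(0) = 0.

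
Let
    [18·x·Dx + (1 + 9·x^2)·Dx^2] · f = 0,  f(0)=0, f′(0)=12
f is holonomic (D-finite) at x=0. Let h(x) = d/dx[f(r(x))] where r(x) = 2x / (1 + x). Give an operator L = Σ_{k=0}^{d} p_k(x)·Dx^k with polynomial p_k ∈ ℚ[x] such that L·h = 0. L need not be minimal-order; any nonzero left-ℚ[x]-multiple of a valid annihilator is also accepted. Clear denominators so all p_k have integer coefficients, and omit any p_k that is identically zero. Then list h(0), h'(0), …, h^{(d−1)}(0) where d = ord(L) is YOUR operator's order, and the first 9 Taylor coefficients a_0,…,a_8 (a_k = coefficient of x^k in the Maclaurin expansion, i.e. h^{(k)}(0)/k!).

L = (2 + 74·x) + (1 + 2·x + 37·x^2)·Dx  (order 1).
h: a_k = 24, -48, -792, 3360, 22584, -169488, -496632, 7264320, 3846744, …
ICs: h(0) = 24.

f: a_k = 0, 12, 0, -36, 0, 972/5, 0, -8748/7, 0, …
L₀ from L_f via x↦r, Dx↦r'^{-1}Dx.
Derive L from L₀ (diff closure).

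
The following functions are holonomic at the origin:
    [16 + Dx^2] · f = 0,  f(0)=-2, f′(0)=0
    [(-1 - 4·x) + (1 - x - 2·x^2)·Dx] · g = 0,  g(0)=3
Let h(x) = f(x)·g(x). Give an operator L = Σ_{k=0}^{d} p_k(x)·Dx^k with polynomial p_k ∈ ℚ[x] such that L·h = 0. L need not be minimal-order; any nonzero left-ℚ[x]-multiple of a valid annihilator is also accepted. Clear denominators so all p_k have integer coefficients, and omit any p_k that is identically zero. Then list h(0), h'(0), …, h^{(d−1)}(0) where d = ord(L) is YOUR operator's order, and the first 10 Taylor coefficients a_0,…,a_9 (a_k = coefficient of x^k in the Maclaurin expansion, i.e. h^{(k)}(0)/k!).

L = (-12 + 16·x + 32·x^2) + (2 + 8·x)·Dx + (-1 + x + 2·x^2)·Dx^2  (order 2).
h: a_k = -6, -6, 30, 18, 14, 50, 1682/15, 3182/15, 44798/105, 29782/35, …
ICs: h(0) = -6, h′(0) = -6.

f: a_k = -2, 0, 16, 0, -64/3, 0, 512/45, 0, -1024/315, 0, …
g: a_k = 3, 3, 9, 15, 33, 63, 129, 255, 513, 1023, …
f·g: L₀ = L_f ⊗_s L_g, ord ≤ 2·1.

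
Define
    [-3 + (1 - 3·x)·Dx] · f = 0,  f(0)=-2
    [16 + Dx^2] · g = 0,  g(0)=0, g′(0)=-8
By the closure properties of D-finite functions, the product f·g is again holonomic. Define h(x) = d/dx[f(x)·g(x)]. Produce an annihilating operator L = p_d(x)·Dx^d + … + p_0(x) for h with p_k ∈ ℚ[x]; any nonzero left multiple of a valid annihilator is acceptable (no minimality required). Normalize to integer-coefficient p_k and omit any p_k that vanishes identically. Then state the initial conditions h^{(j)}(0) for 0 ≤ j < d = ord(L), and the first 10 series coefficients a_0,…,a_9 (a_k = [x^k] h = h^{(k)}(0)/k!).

f: a_k = -2, -6, -18, -54, -162, -486, -1458, -4374, -13122, -39366, …
g: a_k = 0, -8, 0, 64/3, 0, -256/15, 0, 2048/315, 0, -4096/2835, …
f·g: L₀ = L_f ⊗_s L_g, ord ≤ 1·2.
h₀' ⇒ L via d/dx closure of L₀.
L = (-2 - 96·x + 144·x^2) + (-6 + 18·x)·Dx + (1 - 6·x + 9·x^2)·Dx^2  (order 2).
h: a_k = 16, 96, 304, 1216, 14192/3, 85152/5, 2678192/45, 21425536/105, 216941744/315, 433883488/189, …
ICs: h(0) = 16, h′(0) = 96.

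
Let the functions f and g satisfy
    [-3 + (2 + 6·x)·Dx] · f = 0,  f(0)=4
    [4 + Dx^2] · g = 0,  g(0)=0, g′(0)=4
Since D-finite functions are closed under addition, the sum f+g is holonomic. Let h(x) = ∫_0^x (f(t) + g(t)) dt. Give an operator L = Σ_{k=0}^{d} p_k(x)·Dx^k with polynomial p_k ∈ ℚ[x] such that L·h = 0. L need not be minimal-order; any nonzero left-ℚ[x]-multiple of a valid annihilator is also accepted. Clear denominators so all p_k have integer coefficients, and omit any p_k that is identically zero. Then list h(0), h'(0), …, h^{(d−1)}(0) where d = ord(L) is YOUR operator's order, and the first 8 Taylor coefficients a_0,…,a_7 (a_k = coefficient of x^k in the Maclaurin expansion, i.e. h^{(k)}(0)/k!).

L = (-516 - 1152·x - 1728·x^2)·Dx + (56 + 936·x + 3456·x^2 + 3456·x^3)·Dx^2 + (-129 - 288·x - 432·x^2)·Dx^3 + (14 + 234·x + 864·x^2 + 864·x^3)·Dx^4  (order 4).
h: a_k = 0, 4, 5, -3/2, 49/48, -81/32, 26027/5760, -2187/256, …
ICs: h(0) = 0, h′(0) = 4, h′′(0) = 10, h′′′(0) = -9.

f: a_k = 4, 6, -9/2, 27/4, -405/32, 1701/64, -15309/256, 72171/512, …
g: a_k = 0, 4, 0, -8/3, 0, 8/15, 0, -16/315, …
L₀ := lclm(L_f,L_g); ord L₀ ≤ 1+2.
∫: right-multiply L₀ by Dx.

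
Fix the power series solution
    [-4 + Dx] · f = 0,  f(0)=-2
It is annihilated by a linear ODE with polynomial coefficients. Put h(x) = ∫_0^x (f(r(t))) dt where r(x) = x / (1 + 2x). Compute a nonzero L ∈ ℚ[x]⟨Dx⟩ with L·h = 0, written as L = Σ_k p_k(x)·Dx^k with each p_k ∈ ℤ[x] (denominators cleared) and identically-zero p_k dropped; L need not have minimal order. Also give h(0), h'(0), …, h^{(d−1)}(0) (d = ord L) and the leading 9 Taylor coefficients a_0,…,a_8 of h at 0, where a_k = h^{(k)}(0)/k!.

f: a_k = -2, -8, -16, -64/3, -64/3, -256/15, -512/45, -2048/315, -1024/315, …
Substitute x→r, Dx→(1/r')Dx; clear ⇒ L₀.
Integrate: L := L₀·Dx.
L = -4·Dx + (1 + 4·x + 4·x^2)·Dx^2  (order 2).
h: a_k = 0, -2, -4, 0, 8/3, -64/15, 64/15, -512/315, -320/63, …
ICs: h(0) = 0, h′(0) = -2.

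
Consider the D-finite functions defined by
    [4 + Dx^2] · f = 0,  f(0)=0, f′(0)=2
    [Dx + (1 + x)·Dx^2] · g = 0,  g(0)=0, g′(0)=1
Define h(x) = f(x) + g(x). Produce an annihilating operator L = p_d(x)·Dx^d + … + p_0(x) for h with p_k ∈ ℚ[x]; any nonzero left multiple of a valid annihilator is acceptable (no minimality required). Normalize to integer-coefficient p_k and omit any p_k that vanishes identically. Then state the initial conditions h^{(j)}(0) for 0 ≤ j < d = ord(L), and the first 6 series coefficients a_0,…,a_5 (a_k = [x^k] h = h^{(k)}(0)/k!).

f: a_k = 0, 2, 0, -4/3, 0, 4/15, …
g: a_k = 0, 1, -1/2, 1/3, -1/4, 1/5, …
Weyl lclm of L_f,L_g ⇒ L₀ (ord ≤ 4).
L = (20 + 16·x + 8·x^2)·Dx + (12 + 28·x + 24·x^2 + 8·x^3)·Dx^2 + (5 + 4·x + 2·x^2)·Dx^3 + (3 + 7·x + 6·x^2 + 2·x^3)·Dx^4  (order 4).
h: a_k = 0, 3, -1/2, -1, -1/4, 7/15, …
ICs: h(0) = 0, h′(0) = 3, h′′(0) = -1, h′′′(0) = -6.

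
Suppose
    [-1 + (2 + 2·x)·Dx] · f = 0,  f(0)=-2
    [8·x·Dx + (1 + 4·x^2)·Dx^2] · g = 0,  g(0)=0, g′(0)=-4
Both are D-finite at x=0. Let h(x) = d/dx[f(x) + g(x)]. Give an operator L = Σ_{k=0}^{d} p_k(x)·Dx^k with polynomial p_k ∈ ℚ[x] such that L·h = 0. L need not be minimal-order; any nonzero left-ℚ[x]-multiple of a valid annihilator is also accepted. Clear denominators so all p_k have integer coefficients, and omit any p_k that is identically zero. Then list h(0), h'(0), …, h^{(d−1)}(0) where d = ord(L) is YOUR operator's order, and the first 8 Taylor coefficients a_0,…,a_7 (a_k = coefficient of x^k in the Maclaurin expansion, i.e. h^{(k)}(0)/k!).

f: a_k = -2, -1, 1/4, -1/8, 5/64, -7/128, 21/512, -33/1024, …
g: a_k = 0, -4, 0, 16/3, 0, -64/5, 0, 256/7, …
L₀ := lclm(L_f,L_g); ord L₀ ≤ 1+2.
Differentiate: ansatz ord ≤ ord L₀ ⇒ L.
L = (-16 - 40·x + 192·x^2 + 96·x^3) + (-35 - 64·x + 328·x^2 + 768·x^3 + 336·x^4)·Dx + (-2 + 30·x + 48·x^2 + 144·x^3 + 224·x^4 + 96·x^5)·Dx^2  (order 2).
h: a_k = -5, 1/2, 125/8, 5/16, -8227/128, 63/256, 261913/1024, 429/2048, …
ICs: h(0) = -5, h′(0) = 1/2.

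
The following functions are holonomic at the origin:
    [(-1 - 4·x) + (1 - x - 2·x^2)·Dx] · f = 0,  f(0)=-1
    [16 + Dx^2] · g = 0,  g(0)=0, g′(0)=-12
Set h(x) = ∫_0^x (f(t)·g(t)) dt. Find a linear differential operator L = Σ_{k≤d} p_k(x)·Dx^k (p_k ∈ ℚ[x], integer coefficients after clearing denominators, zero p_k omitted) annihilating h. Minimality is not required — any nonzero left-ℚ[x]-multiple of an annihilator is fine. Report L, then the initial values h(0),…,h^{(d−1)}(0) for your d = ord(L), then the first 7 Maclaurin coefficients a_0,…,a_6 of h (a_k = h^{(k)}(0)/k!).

L = (-12 + 16·x + 32·x^2)·Dx + (2 + 8·x)·Dx^2 + (-1 + x + 2·x^2)·Dx^3  (order 3).
h: a_k = 0, 0, 6, 4, 1, 28/5, 154/15, …
ICs: h(0) = 0, h′(0) = 0, h′′(0) = 12.

f: a_k = -1, -1, -3, -5, -11, -21, -43, …
g: a_k = 0, -12, 0, 32, 0, -128/5, 0, …
L₀ := L_f ⊗_s L_g (sym. prod.), ord ≤ 2.
Integrate: L := L₀·Dx.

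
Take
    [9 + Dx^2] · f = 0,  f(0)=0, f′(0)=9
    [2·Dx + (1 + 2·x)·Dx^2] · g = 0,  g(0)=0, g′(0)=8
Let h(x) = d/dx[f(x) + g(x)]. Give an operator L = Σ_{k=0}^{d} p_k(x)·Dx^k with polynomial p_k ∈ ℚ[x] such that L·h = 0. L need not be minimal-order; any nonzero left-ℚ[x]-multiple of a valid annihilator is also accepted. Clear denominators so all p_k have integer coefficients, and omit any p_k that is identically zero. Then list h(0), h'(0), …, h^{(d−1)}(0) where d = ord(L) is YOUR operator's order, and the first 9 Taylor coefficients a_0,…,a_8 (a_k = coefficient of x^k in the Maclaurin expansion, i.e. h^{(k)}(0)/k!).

L = (594 + 648·x + 648·x^2) + (153 + 630·x + 972·x^2 + 648·x^3)·Dx + (66 + 72·x + 72·x^2)·Dx^2 + (17 + 70·x + 108·x^2 + 72·x^3)·Dx^3  (order 3).
h: a_k = 17, -16, -17/2, -64, 1267/8, -256, 40231/80, -1024, 9181601/4480, …
ICs: h(0) = 17, h′(0) = -16, h′′(0) = -17.

f: a_k = 0, 9, 0, -27/2, 0, 243/40, 0, -729/560, 0, …
g: a_k = 0, 8, -8, 32/3, -16, 128/5, -128/3, 512/7, -128, …
Weyl lclm of L_f,L_g ⇒ L₀ (ord ≤ 4).
h₀' ⇒ L via d/dx closure of L₀.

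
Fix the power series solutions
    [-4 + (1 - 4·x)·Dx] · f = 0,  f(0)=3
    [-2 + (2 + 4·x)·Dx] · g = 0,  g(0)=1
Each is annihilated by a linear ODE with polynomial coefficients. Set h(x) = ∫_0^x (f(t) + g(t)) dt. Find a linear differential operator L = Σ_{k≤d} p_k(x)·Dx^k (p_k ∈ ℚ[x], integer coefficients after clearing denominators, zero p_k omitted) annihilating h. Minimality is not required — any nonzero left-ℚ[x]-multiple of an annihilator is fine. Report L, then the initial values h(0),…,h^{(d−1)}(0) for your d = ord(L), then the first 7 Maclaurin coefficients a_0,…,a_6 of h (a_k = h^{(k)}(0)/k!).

f: a_k = 3, 12, 48, 192, 768, 3072, 12288, …
g: a_k = 1, 1, -1/2, 1/2, -5/8, 7/8, -21/16, …
Sum ⇒ L₀ = lclm(L_f,L_g) in ℚ(x)⟨Dx⟩.
∫: right-multiply L₀ by Dx.
L = (-12 - 16·x)·Dx + (11 + 40·x + 48·x^2)·Dx^2 + (-1 - 2·x + 16·x^2 + 32·x^3)·Dx^3  (order 3).
h: a_k = 0, 4, 13/2, 95/6, 385/8, 6139/40, 24583/48, …
ICs: h(0) = 0, h′(0) = 4, h′′(0) = 13.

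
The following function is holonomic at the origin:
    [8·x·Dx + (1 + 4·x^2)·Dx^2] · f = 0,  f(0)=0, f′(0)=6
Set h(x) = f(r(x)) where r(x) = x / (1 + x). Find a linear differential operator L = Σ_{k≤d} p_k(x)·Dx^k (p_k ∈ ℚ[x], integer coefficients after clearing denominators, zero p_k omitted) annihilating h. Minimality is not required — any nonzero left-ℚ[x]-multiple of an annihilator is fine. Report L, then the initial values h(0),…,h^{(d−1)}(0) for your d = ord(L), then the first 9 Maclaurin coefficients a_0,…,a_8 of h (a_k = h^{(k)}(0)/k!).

L = (2 + 10·x)·Dx + (1 + 2·x + 5·x^2)·Dx^2  (order 2).
h: a_k = 0, 6, -6, -2, 18, -114/5, -22, 834/7, -126, …
ICs: h(0) = 0, h′(0) = 6.

f: a_k = 0, 6, 0, -8, 0, 96/5, 0, -384/7, 0, …
f∘r: x↦r, Dx↦Dx/r' in L_f ⇒ L₀.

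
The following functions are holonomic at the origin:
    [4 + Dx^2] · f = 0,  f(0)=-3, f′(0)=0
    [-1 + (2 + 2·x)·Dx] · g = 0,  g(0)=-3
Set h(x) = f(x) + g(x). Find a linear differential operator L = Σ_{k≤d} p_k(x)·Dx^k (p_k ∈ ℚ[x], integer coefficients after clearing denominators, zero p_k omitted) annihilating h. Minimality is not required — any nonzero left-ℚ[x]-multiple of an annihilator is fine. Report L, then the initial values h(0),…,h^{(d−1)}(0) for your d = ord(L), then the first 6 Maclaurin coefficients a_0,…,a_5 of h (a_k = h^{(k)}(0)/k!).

L = (-76 - 128·x - 64·x^2) + (120 + 376·x + 384·x^2 + 128·x^3)·Dx + (-19 - 32·x - 16·x^2)·Dx^2 + (30 + 94·x + 96·x^2 + 32·x^3)·Dx^3  (order 3).
h: a_k = -6, -3/2, 51/8, -3/16, -241/128, -21/256, …
ICs: h(0) = -6, h′(0) = -3/2, h′′(0) = 51/4.

f: a_k = -3, 0, 6, 0, -2, 0, …
g: a_k = -3, -3/2, 3/8, -3/16, 15/128, -21/256, …
Weyl lclm of L_f,L_g ⇒ L₀ (ord ≤ 3).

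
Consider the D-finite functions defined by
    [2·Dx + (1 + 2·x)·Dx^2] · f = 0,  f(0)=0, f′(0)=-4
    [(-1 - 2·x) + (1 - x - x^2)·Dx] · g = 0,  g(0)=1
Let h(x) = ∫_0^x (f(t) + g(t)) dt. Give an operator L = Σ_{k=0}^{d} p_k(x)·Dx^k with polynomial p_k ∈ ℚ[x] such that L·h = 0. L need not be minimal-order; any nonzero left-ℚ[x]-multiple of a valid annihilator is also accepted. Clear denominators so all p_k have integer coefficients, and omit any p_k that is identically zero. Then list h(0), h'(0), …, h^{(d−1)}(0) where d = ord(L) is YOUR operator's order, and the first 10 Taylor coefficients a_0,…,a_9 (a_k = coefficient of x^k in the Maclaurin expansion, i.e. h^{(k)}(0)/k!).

f: a_k = 0, -4, 4, -16/3, 8, -64/5, 64/3, -256/7, 64, -1024/9, …
g: a_k = 1, 1, 2, 3, 5, 8, 13, 21, 34, 55, …
L₀ := lclm(L_f,L_g); ord L₀ ≤ 2+1.
Integrate: L := L₀·Dx.
L = (-34 - 92·x - 116·x^2 - 48·x^3 - 24·x^4)·Dx^2 + (-5 - 60·x - 170·x^2 - 180·x^3 - 100·x^4 - 40·x^5)·Dx^3 + (3 + 11·x + 5·x^2 - 20·x^3 - 30·x^4 - 24·x^5 - 8·x^6)·Dx^4  (order 4).
h: a_k = 0, 1, -3/2, 2, -7/12, 13/5, -4/5, 103/21, -109/56, 98/9, …
ICs: h(0) = 0, h′(0) = 1, h′′(0) = -3, h′′′(0) = 12.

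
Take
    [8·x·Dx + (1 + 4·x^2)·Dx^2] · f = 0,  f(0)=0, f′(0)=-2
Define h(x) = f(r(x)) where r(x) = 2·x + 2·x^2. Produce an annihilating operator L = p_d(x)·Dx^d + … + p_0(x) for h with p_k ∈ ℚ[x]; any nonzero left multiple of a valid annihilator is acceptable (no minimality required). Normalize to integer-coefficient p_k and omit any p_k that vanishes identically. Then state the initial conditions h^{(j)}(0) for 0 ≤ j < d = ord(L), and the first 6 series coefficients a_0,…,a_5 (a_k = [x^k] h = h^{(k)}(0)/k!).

L = (-2 + 32·x + 128·x^2 + 192·x^3 + 96·x^4)·Dx + (1 + 2·x + 16·x^2 + 64·x^3 + 80·x^4 + 32·x^5)·Dx^2  (order 2).
h: a_k = 0, -4, -4, 64/3, 64, -704/5, …
ICs: h(0) = 0, h′(0) = -4.

f: a_k = 0, -2, 0, 8/3, 0, -32/5, …
f∘r: x↦r, Dx↦Dx/r' in L_f ⇒ L₀.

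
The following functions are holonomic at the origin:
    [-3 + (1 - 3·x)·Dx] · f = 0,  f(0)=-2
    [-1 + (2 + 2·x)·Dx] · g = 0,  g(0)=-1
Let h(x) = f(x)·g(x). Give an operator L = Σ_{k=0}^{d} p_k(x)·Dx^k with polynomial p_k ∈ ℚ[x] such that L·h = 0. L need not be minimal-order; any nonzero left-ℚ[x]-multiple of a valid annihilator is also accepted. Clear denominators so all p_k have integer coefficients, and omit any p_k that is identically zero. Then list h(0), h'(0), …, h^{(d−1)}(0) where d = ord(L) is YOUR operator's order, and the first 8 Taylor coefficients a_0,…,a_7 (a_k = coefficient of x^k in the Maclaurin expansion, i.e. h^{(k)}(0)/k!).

L = (7 + 3·x) + (-2 + 4·x + 6·x^2)·Dx  (order 1).
h: a_k = 2, 7, 83/4, 499/8, 11971/64, 71833/128, 861975/512, 5171883/1024, …
ICs: h(0) = 2.

f: a_k = -2, -6, -18, -54, -162, -486, -1458, -4374, …
g: a_k = -1, -1/2, 1/8, -1/16, 5/128, -7/256, 21/1024, -33/2048, …
h₀=f·g: eliminate ⇒ L₀, order ≤ 1·1.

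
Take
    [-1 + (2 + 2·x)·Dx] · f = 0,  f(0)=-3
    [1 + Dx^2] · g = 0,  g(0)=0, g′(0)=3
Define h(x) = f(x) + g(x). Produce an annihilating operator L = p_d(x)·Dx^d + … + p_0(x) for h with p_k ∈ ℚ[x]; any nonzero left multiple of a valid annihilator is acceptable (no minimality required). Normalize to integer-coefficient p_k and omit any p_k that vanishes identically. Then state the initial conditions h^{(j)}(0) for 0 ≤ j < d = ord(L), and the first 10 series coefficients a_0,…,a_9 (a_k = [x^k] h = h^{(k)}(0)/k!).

f: a_k = -3, -3/2, 3/8, -3/16, 15/128, -21/256, 63/1024, -99/2048, 1287/32768, -2145/65536, …
g: a_k = 0, 3, 0, -1/2, 0, 1/40, 0, -1/1680, 0, 1/120960, …
L₀ := lclm(L_f,L_g); ord L₀ ≤ 1+2.
L = (-7 - 8·x - 4·x^2) + (6 + 22·x + 24·x^2 + 8·x^3)·Dx + (-7 - 8·x - 4·x^2)·Dx^2 + (6 + 22·x + 24·x^2 + 8·x^3)·Dx^3  (order 3).
h: a_k = -3, 3/2, 3/8, -11/16, 15/128, -73/1280, 63/1024, -10523/215040, 1287/32768, -2026513/61931520, …
ICs: h(0) = -3, h′(0) = 3/2, h′′(0) = 3/4.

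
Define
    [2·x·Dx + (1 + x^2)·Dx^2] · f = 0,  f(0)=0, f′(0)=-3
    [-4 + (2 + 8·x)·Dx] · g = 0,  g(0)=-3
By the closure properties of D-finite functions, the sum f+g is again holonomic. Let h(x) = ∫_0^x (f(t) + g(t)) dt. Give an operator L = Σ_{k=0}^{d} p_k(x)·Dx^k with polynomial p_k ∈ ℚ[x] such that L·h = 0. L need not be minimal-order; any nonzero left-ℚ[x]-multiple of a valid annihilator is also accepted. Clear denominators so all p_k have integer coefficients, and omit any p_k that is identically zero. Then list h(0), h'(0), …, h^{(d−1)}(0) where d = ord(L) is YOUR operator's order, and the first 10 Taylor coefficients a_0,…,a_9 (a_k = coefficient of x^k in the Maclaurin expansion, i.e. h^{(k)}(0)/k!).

L = (-4 - 40·x + 12·x^2 + 24·x^3)·Dx^2 + (-14 - 16·x - 50·x^2 + 48·x^3 + 84·x^4)·Dx^3 + (-2 - 6·x + 12·x^2 + 18·x^3 + 14·x^4 + 24·x^5)·Dx^4  (order 4).
h: a_k = 0, -3, -9/2, 2, -11/4, 6, -141/10, 36, -5541/56, 286, …
ICs: h(0) = 0, h′(0) = -3, h′′(0) = -9, h′′′(0) = 12.

f: a_k = 0, -3, 0, 1, 0, -3/5, 0, 3/7, 0, -1/3, …
g: a_k = -3, -6, 6, -12, 30, -84, 252, -792, 2574, -8580, …
Weyl lclm of L_f,L_g ⇒ L₀ (ord ≤ 3).
h=∫h₀ ⇒ L = L₀·Dx.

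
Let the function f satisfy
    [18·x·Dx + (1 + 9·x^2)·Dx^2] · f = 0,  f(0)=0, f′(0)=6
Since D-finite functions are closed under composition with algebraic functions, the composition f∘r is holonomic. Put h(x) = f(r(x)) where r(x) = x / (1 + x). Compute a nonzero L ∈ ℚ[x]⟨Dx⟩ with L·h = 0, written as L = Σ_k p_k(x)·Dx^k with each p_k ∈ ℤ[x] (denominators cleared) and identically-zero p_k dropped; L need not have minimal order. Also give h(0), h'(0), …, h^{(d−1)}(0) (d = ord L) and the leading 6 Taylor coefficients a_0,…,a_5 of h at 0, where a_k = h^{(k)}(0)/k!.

f: a_k = 0, 6, 0, -18, 0, 486/5, …
h₀=f(r): pull back L_f along r ⇒ L₀.
L = (2 + 20·x)·Dx + (1 + 2·x + 10·x^2)·Dx^2  (order 2).
h: a_k = 0, 6, -6, -12, 48, -24/5, …
ICs: h(0) = 0, h′(0) = 6.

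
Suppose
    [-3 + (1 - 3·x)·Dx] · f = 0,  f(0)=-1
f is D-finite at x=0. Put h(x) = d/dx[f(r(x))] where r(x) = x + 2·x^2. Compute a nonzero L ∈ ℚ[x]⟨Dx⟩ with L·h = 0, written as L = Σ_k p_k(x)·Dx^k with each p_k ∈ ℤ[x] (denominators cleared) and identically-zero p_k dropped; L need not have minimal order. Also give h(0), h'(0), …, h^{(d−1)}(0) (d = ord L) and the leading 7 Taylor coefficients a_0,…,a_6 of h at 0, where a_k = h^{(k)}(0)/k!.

f: a_k = -1, -3, -9, -27, -81, -243, -729, …
Change of var in L_f (x↦r) gives L₀.
Derive L from L₀ (diff closure).
L = (10 + 36·x + 72·x^2) + (-1 - x + 18·x^2 + 24·x^3)·Dx  (order 1).
h: a_k = -3, -30, -189, -1116, -6075, -31914, -162729, …
ICs: h(0) = -3.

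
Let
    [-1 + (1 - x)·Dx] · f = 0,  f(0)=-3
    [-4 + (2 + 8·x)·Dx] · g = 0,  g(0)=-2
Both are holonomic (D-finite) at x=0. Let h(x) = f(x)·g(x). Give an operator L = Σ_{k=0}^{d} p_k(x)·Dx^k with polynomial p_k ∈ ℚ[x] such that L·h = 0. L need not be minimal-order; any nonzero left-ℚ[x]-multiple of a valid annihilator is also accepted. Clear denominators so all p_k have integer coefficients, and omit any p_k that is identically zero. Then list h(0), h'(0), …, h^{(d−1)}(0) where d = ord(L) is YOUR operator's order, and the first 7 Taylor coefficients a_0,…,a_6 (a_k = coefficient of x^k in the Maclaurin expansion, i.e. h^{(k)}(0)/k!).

L = (3 + 2·x) + (-1 - 3·x + 4·x^2)·Dx  (order 1).
h: a_k = 6, 18, 6, 30, -30, 138, -366, …
ICs: h(0) = 6.

f: a_k = -3, -3, -3, -3, -3, -3, -3, …
g: a_k = -2, -4, 4, -8, 20, -56, 168, …
L₀ := L_f ⊗_s L_g (sym. prod.), ord ≤ 1.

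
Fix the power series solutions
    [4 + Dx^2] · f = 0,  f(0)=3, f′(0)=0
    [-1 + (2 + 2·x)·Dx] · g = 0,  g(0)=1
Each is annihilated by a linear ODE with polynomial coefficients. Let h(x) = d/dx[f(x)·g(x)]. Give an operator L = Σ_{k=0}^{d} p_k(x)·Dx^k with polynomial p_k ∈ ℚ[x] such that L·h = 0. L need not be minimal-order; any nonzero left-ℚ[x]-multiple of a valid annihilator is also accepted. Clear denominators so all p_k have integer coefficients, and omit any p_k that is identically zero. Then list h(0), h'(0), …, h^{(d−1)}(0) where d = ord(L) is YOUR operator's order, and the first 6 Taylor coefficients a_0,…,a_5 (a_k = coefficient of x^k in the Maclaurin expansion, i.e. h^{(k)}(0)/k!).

f: a_k = 3, 0, -6, 0, 2, 0, …
g: a_k = 1, 1/2, -1/8, 1/16, -5/128, 7/256, …
Sym-product of L_f,L_g gives L₀ (≤ ord 2).
Differentiate: ansatz ord ≤ ord L₀ ⇒ L.
L = (413 + 1344·x + 1696·x^2 + 1024·x^3 + 256·x^4) + (-52 - 180·x - 192·x^2 - 64·x^3)·Dx + (76 + 280·x + 396·x^2 + 256·x^3 + 64·x^4)·Dx^2  (order 2).
h: a_k = 3/2, -51/4, -135/16, 337/32, 905/256, -5281/2560, …
ICs: h(0) = 3/2, h′(0) = -51/4.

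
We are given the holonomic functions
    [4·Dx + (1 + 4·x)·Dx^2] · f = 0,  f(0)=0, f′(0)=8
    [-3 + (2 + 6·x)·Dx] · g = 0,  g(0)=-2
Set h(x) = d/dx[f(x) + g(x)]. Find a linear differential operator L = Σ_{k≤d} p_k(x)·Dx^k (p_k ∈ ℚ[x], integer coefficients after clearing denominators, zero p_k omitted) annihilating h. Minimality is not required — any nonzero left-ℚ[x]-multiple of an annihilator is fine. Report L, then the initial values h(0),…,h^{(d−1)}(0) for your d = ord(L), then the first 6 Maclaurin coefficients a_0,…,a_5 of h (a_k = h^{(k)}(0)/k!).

f: a_k = 0, 8, -16, 128/3, -128, 2048/5, …
g: a_k = -2, -3, 9/4, -27/8, 405/64, -1701/128, …
f+g: L₀ = lclm(L_f,L_g), ord ≤ 2+1.
Differentiate: ansatz ord ≤ ord L₀ ⇒ L.
L = (84 + 144·x) + (101 + 552·x + 720·x^2)·Dx + (10 + 94·x + 288·x^2 + 288·x^3)·Dx^2  (order 2).
h: a_k = 5, -55/2, 943/8, -7787/16, 253639/128, -2051225/256, …
ICs: h(0) = 5, h′(0) = -55/2.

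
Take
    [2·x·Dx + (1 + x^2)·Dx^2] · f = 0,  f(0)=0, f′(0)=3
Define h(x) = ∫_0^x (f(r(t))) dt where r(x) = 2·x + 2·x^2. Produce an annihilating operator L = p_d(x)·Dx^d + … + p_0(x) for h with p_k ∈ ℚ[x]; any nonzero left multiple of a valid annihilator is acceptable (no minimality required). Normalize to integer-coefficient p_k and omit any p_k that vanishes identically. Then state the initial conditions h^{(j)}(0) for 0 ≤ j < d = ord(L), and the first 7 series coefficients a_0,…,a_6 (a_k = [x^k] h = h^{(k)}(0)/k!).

L = (-2 + 8·x + 32·x^2 + 48·x^3 + 24·x^4)·Dx^2 + (1 + 2·x + 4·x^2 + 16·x^3 + 20·x^4 + 8·x^5)·Dx^3  (order 3).
h: a_k = 0, 0, 3, 2, -2, -24/5, -4/5, …
ICs: h(0) = 0, h′(0) = 0, h′′(0) = 6.

f: a_k = 0, 3, 0, -1, 0, 3/5, 0, …
Substitute x→r, Dx→(1/r')Dx; clear ⇒ L₀.
Integrate: L := L₀·Dx.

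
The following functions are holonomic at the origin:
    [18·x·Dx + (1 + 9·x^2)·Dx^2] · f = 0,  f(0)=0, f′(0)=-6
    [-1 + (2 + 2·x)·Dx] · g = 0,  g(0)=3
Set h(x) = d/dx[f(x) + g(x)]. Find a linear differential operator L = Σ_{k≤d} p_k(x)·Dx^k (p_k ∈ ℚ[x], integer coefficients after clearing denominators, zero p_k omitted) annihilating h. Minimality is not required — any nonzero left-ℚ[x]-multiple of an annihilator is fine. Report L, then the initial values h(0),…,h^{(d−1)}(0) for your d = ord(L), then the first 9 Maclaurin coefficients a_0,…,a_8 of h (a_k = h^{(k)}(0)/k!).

f: a_k = 0, -6, 0, 18, 0, -486/5, 0, 4374/7, 0, …
g: a_k = 3, 3/2, -3/8, 3/16, -15/128, 21/256, -63/1024, 99/2048, -1287/32768, …
f+g: L₀ = lclm(L_f,L_g), ord ≤ 2+1.
h₀' ⇒ L via d/dx closure of L₀.
L = (-36 - 90·x + 972·x^2 + 486·x^3) + (-75 - 144·x + 1818·x^2 + 3888·x^3 + 1701·x^4)·Dx + (-2 + 70·x + 108·x^2 + 684·x^3 + 1134·x^4 + 486·x^5)·Dx^2  (order 2).
h: a_k = -9/2, -3/4, 873/16, -15/32, -124311/256, -189/512, 8958645/2048, -1287/4096, -2579870871/65536, …
ICs: h(0) = -9/2, h′(0) = -3/4.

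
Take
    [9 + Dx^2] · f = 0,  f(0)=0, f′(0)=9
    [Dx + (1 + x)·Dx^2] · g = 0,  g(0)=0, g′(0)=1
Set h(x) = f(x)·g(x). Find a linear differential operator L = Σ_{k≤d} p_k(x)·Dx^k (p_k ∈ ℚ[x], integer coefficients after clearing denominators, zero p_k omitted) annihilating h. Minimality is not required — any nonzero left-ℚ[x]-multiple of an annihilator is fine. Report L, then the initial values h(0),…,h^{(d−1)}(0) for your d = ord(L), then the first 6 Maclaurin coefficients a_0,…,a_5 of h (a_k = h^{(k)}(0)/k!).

L = (2493 + 10854·x + 17091·x^2 + 11664·x^3 + 2916·x^4) + (612 + 1908·x + 1944·x^2 + 648·x^3)·Dx + (592 + 2484·x + 3834·x^2 + 2592·x^3 + 648·x^4)·Dx^2 + (68 + 212·x + 216·x^2 + 72·x^3)·Dx^3 + (35 + 142·x + 215·x^2 + 144·x^3 + 36·x^4)·Dx^4  (order 4).
h: a_k = 0, 0, 9, -9/2, -21/2, 9/2, …
ICs: h(0) = 0, h′(0) = 0, h′′(0) = 18, h′′′(0) = -27.

f: a_k = 0, 9, 0, -27/2, 0, 243/40, …
g: a_k = 0, 1, -1/2, 1/3, -1/4, 1/5, …
L₀ := L_f ⊗_s L_g (sym. prod.), ord ≤ 4.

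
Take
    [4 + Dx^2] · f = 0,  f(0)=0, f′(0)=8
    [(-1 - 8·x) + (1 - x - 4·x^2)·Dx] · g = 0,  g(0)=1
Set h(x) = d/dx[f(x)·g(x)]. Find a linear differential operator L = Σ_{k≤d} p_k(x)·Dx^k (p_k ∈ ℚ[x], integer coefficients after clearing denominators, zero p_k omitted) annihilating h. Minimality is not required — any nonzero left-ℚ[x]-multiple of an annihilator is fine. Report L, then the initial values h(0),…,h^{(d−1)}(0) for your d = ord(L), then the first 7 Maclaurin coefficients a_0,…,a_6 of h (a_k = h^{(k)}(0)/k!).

f: a_k = 0, 8, 0, -16/3, 0, 16/15, 0, …
g: a_k = 1, 1, 5, 9, 29, 65, 181, …
h₀=f·g: eliminate ⇒ L₀, order ≤ 2·1.
h=h₀': d/dx-closure on L₀ ⇒ L.
L = (18 - 8·x - 28·x^2 + 32·x^3 + 64·x^4) + (4 + 34·x + 24·x^2 + 64·x^3)·Dx + (-1 + x^2 + 8·x^3 + 16·x^4)·Dx^2  (order 2).
h: a_k = 8, 16, 104, 800/3, 1032, 14192/5, 409048/45, …
ICs: h(0) = 8, h′(0) = 16.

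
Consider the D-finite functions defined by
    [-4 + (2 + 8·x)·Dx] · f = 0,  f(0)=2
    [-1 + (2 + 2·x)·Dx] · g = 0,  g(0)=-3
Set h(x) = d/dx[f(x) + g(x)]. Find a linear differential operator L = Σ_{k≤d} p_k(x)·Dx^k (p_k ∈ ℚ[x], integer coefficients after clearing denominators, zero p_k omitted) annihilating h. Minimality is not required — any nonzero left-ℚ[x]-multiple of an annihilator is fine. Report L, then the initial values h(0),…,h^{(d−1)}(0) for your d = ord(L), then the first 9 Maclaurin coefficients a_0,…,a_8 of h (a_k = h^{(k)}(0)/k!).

f: a_k = 2, 4, -4, 8, -20, 56, -168, 528, -1716, …
g: a_k = -3, -3/2, 3/8, -3/16, 15/128, -21/256, 63/1024, -99/2048, 1287/32768, …
Weyl lclm of L_f,L_g ⇒ L₀ (ord ≤ 2).
Derive L from L₀ (diff closure).
L = -6 + (-15 - 24·x)·Dx + (-2 - 10·x - 8·x^2)·Dx^2  (order 2).
h: a_k = 5/2, -29/4, 375/16, -2545/32, 71575/256, -515907/512, 7568715/2048, -56228601/4096, 3373773975/65536, …
ICs: h(0) = 5/2, h′(0) = -29/4.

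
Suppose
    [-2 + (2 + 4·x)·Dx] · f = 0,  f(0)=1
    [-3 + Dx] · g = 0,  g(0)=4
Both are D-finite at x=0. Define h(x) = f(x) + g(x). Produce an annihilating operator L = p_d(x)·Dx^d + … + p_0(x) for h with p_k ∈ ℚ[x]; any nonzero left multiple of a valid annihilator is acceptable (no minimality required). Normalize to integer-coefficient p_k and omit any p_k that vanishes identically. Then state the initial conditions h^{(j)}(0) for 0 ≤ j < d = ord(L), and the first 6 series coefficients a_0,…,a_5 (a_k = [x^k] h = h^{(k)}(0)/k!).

f: a_k = 1, 1, -1/2, 1/2, -5/8, 7/8, …
g: a_k = 4, 12, 18, 18, 27/2, 81/10, …
Weyl lclm of L_f,L_g ⇒ L₀ (ord ≤ 2).
L = (6 + 9·x) + (-5 - 18·x - 18·x^2)·Dx + (1 + 5·x + 6·x^2)·Dx^2  (order 2).
h: a_k = 5, 13, 35/2, 37/2, 103/8, 359/40, …
ICs: h(0) = 5, h′(0) = 13.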